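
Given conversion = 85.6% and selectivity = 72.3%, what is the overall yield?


Overall yield = conversion (%) * selectivity (%) / 100
Conversion = 85.6%, Selectivity = 72.3%
Y = 85.6 * 72.3 / 100
= 61.8888 %

61.8888 %


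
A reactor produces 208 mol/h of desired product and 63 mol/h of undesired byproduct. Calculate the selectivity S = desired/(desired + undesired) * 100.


Selectivity = desired / (desired + undesired) * 100
Total products = 208 + 63 = 271 mol/h
S = 208 / 271 * 100
= 0.7675 * 100
= 76.75 %

76.75 %


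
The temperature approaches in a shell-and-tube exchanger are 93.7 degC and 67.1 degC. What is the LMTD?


LMTD = (dT1 - dT2) / ln(dT1/dT2)
= (93.7 - 67.1) / ln(93.7 / 67.1) = 26.6 / 0.333914 = 79.66

79.66 degC


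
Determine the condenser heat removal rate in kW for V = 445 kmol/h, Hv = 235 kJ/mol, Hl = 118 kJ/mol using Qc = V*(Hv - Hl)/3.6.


Qc = 445 * (235 - 118) / 3.6 = 445 * 117 / 3.6 = 14460

14460 kW


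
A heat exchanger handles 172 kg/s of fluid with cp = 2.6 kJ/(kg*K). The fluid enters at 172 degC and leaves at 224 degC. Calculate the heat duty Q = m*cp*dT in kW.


Q = m_dot * cp * delta_T
delta_T = 224 - 172 = 52 K
Q = 172 * 2.6 * 52
= 447.2 * 52
= 23254.4 kW

23254.4 kW


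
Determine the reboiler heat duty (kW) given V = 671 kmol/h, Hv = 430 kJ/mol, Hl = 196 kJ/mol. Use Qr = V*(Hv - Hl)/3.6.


Qr = 671 * (430 - 196) / 3.6 = 671 * 234 / 3.6 = 43620

43620 kW


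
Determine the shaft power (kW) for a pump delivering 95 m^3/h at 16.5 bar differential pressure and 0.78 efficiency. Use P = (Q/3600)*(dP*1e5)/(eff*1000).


Q = 95 / 3600 = 0.0263889 m^3/s
P = 0.0263889 * (16.5 * 1e5) / 0.78 / 1000 = 55.82

55.82 kW


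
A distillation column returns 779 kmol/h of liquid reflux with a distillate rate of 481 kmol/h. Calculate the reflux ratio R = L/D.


Reflux ratio definition: R = L / D (liquid returned / distillate withdrawn)
L = 779 kmol/h, D = 481 kmol/h
R = 779 / 481 = 1.620

1.620


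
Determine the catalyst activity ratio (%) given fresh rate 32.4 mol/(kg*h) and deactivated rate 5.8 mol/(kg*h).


Activity (%) = (rate_used / rate_fresh) * 100
rate_used = 5.8, rate_fresh = 32.4
= (5.8 / 32.4) * 100
= 0.1790 * 100 = 17.90

17.90 %


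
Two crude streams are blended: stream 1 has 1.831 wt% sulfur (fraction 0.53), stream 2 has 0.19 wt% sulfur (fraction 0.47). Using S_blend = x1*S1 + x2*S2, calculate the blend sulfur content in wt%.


Linear sulfur blending: S_blend = x1*S1 + x2*S2
Contribution 1: 0.53 * 1.831 = 0.97043 wt%
Contribution 2: 0.47 * 0.19 = 0.0893 wt%
S_blend = 0.97043 + 0.0893 = 1.05973

1.05973 wt%


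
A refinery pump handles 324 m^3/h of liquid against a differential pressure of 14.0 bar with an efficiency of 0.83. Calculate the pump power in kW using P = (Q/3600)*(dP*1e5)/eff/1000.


Q = 324 / 3600 = 0.09 m^3/s
P = 0.09 * (14.0 * 1e5) / 0.83 / 1000 = 151.8

151.8 kW


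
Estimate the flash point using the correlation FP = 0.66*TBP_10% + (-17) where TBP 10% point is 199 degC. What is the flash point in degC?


FP = 0.66 * 199 + (-17) = 114.34

114.34 degC


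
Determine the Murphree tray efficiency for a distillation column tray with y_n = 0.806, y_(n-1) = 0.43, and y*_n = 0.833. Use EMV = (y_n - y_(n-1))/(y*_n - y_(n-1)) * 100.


Murphree vapor efficiency: EMV = (y_n - y_(n-1)) / (y*_n - y_(n-1)) * 100
EMV = (0.806 - 0.43) / (0.833 - 0.43) * 100 = 0.376 / 0.403 * 100 = 93.30

93.30 %


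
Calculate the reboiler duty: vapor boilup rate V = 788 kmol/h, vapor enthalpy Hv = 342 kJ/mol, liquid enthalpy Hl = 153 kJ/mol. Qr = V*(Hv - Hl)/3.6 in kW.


Qr = 788 * (342 - 153) / 3.6 = 788 * 189 / 3.6 = 41370

41370 kW


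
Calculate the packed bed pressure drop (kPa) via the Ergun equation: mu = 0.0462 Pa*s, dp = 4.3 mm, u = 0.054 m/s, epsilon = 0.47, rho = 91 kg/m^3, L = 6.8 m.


dp = 4.3 mm = 0.0043 m
Viscous term = 150*0.0462*0.054*(1-0.47)^2 / (0.0043^2*0.47^3) = 54758.1
Inertial term = 1.75*91*0.054^2*(1-0.47) / (0.0043*0.47^3) = 551.291
dP/L = 54758.1 + 551.291 = 55309.4 Pa/m
dP = 55309.4 * 6.8 / 1000 = 376.1 kPa

376.1 kPa


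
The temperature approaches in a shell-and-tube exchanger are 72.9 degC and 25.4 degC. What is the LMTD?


LMTD = (dT1 - dT2) / ln(dT1/dT2)
= (72.9 - 25.4) / ln(72.9 / 25.4) = 47.5 / 1.05434 = 45.05

45.05 degC


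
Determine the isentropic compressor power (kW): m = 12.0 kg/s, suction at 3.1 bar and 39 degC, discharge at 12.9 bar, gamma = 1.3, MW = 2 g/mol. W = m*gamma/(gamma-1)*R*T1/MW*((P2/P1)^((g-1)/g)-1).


Isentropic work: W = m*(gamma/(gamma-1))*(R*T1/MW)*((P2/P1)^((gamma-1)/gamma) - 1)
T1 = 39 + 273.15 = 312.15 K
Pressure ratio = 12.9 / 3.1 = 4.16129
Exponent = (1.3 - 1)/1.3 = 0.230769
(P2/P1)^exp - 1 = 4.16129^0.230769 - 1 = 0.389628
W = 12.0 * 1.3 / 0.3 * 8.314 * 312.15 / 2 * 0.389628 = 26290

26290 kW


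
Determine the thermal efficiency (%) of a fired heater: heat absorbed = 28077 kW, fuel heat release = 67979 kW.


Furnace efficiency = Q_absorbed / Q_fuel * 100
= 28077 / 67979 * 100 = 41.30

41.30 %


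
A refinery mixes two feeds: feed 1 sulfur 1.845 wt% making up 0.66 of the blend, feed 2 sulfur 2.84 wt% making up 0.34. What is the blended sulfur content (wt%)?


Linear sulfur blending: S_blend = x1*S1 + x2*S2
Contribution 1: 0.66 * 1.845 = 1.2177 wt%
Contribution 2: 0.34 * 2.84 = 0.9656 wt%
S_blend = 1.2177 + 0.9656 = 2.1833

2.1833 wt%


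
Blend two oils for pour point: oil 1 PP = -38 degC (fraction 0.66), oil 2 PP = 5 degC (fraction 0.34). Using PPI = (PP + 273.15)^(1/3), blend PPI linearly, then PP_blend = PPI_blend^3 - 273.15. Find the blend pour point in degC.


PPI_1 = (-38 + 273.15)^(1/3) = 6.172318
PPI_2 = (5 + 273.15)^(1/3) = 6.527693
PPI_blend = 0.66 * 6.172318 + 0.34 * 6.527693 = 6.293146
PP_blend = 6.293146^3 - 273.15 = 249.2318 - 273.15 = -23.92

-23.92 degC


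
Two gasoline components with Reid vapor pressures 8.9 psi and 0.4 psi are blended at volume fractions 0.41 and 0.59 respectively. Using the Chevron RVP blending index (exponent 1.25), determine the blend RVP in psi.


Chevron index: RVP_blend = (sum xi*RVPi^1.25)^(1/1.25)
RVP^1.25 terms: 0.41 * 8.9^1.25 + 0.59 * 0.4^1.25 = 6.49031
RVP_blend = 6.49031^(1/1.25) = 4.465

4.465 psi


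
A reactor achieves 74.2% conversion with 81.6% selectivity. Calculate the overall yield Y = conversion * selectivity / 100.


Overall yield = conversion (%) * selectivity (%) / 100
Conversion = 74.2%, Selectivity = 81.6%
Y = 74.2 * 81.6 / 100
= 60.5472 %

60.5472 %


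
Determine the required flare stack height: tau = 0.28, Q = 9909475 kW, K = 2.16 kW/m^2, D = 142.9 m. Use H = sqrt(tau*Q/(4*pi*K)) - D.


tau*Q/(4*pi*K) = 0.28 * 9909475 / (4 * pi * 2.16) = 102222
sqrt(102222) = 319.722
H = 319.722 - 142.9 = 176.8

176.8 m


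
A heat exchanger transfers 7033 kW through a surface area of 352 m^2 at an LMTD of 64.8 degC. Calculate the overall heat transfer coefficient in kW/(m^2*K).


From Q = U*A*LMTD, U = Q / (A * LMTD)
U = 7033 / (352 * 64.8) = 7033 / 22809.6 = 0.3083

0.3083 kW/(m^2*K)


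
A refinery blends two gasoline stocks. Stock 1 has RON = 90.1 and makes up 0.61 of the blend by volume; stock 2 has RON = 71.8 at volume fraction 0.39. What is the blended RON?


Linear blending: RON_blend = sum(vi * RONi)
Contribution 1: 0.61 * 90.1 = 54.961
Contribution 2: 0.39 * 71.8 = 28.002
RON_blend = 54.961 + 28.002 = 82.963

82.963


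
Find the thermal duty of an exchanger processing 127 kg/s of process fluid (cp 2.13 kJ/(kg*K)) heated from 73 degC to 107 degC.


Q = m_dot * cp * delta_T
delta_T = 107 - 73 = 34 K
Q = 127 * 2.13 * 34
= 270.51 * 34
= 9197.34 kW

9197.34 kW


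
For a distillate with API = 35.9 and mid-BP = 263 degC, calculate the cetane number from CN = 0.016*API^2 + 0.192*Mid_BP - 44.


CN = 0.016 * 35.9^2 + 0.192 * 263 - 44
CN = 20.62096 + 50.496 - 44 = 27.11696

27.11696


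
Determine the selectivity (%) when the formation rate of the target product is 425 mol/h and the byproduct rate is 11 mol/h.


Selectivity = desired / (desired + undesired) * 100
Total products = 425 + 11 = 436 mol/h
S = 425 / 436 * 100
= 0.9748 * 100
= 97.48 %

97.48 %


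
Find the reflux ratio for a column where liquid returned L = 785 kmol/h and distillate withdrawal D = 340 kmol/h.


Reflux ratio definition: R = L / D (liquid returned / distillate withdrawn)
L = 785 kmol/h, D = 340 kmol/h
R = 785 / 340 = 2.309

2.309


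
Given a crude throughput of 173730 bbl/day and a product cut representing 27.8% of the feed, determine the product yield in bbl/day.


Crude throughput = 173730 bbl/day
Fraction yield = 27.8%
yield = throughput * fraction / 100
yield = 173730 * 27.8 / 100 = 48296.94

48296.94 bbl/day


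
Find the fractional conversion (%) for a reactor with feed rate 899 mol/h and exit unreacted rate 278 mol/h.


X = (F_in - F_out) / F_in * 100
Moles reacted = 899 - 278 = 621
X = 621 / 899 * 100
= 0.6908 * 100
= 69.08 %

69.08 %


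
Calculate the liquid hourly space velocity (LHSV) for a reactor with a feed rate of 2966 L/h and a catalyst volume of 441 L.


LHSV = volumetric feed rate / catalyst volume
= 2966 L/h / 441 L
= 6.726 h^-1

6.726 h^-1


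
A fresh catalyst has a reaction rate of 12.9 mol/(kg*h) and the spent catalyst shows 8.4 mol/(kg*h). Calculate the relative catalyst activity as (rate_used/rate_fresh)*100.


Activity (%) = (rate_used / rate_fresh) * 100
rate_used = 8.4, rate_fresh = 12.9
= (8.4 / 12.9) * 100
= 0.6512 * 100 = 65.12

65.12 %


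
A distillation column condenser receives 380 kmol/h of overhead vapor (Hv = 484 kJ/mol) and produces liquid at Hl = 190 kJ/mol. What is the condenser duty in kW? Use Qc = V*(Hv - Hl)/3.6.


Qc = 380 * (484 - 190) / 3.6 = 380 * 294 / 3.6 = 31030

31030 kW


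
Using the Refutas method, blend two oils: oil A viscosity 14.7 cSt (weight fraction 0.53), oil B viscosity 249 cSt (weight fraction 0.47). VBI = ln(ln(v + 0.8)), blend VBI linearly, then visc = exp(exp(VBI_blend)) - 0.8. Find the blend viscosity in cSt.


Refutas method: VBN_i = 14.534*ln(ln(visc_i + 0.8)) + 10.975, blended linearly by mass fraction; since VBN is linear in VBI_i = ln(ln(visc_i + 0.8)) and the fractions sum to 1, blend VBI directly: visc = exp(exp(VBI_blend)) - 0.8
VBI_1 = ln(ln(14.7 + 0.8)) = 1.00826
VBI_2 = ln(ln(249 + 0.8)) = 1.7085
VBI_blend = 0.53 * 1.00826 + 0.47 * 1.7085 = 1.33737
visc_blend = exp(exp(1.33737)) - 0.8 = 44.31

44.31 cSt


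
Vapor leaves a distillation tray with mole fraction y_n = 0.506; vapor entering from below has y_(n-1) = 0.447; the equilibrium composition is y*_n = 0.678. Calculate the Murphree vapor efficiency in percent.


Murphree vapor efficiency: EMV = (y_n - y_(n-1)) / (y*_n - y_(n-1)) * 100
EMV = (0.506 - 0.447) / (0.678 - 0.447) * 100 = 0.059 / 0.231 * 100 = 25.54

25.54 %


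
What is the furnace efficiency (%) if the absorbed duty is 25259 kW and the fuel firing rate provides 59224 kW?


Furnace efficiency = Q_absorbed / Q_fuel * 100
= 25259 / 59224 * 100 = 42.65

42.65 %


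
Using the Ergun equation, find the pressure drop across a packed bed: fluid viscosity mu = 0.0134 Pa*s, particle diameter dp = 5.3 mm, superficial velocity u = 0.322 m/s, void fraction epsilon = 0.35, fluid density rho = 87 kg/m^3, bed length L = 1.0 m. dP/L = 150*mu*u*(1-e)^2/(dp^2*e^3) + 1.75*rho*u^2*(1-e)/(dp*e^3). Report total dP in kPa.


dp = 5.3 mm = 0.0053 m
Viscous term = 150*0.0134*0.322*(1-0.35)^2 / (0.0053^2*0.35^3) = 227051
Inertial term = 1.75*87*0.322^2*(1-0.35) / (0.0053*0.35^3) = 45154.6
dP/L = 227051 + 45154.6 = 272206 Pa/m
dP = 272206 * 1.0 / 1000 = 272.2 kPa

272.2 kPa


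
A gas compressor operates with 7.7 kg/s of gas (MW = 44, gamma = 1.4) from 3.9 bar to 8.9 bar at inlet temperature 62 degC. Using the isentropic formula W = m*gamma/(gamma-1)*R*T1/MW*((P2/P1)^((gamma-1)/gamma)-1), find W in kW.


Isentropic work: W = m*(gamma/(gamma-1))*(R*T1/MW)*((P2/P1)^((gamma-1)/gamma) - 1)
T1 = 62 + 273.15 = 335.15 K
Pressure ratio = 8.9 / 3.9 = 2.28205
Exponent = (1.4 - 1)/1.4 = 0.285714
(P2/P1)^exp - 1 = 2.28205^0.285714 - 1 = 0.265839
W = 7.7 * 1.4 / 0.4 * 8.314 * 335.15 / 44 * 0.265839 = 453.7

453.7 kW


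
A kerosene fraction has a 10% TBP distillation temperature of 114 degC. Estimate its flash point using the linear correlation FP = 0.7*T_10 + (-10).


FP = 0.7 * 114 + (-10) = 69.8

69.8 degC


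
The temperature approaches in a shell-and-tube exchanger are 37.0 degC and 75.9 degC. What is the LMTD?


LMTD = (dT1 - dT2) / ln(dT1/dT2)
= (37.0 - 75.9) / ln(37.0 / 75.9) = -38.9 / -0.718499 = 54.14

54.14 degC


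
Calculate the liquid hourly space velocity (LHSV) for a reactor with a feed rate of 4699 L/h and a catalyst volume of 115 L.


LHSV = volumetric feed rate / catalyst volume
= 4699 L/h / 115 L
= 40.86 h^-1

40.86 h^-1


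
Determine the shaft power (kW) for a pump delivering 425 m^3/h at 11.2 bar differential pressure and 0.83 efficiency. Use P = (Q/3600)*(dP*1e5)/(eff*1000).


Q = 425 / 3600 = 0.118056 m^3/s
P = 0.118056 * (11.2 * 1e5) / 0.83 / 1000 = 159.3

159.3 kW


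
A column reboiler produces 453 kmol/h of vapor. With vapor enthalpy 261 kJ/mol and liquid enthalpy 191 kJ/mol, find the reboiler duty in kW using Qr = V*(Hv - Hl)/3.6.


Qr = 453 * (261 - 191) / 3.6 = 453 * 70 / 3.6 = 8808

8808 kW


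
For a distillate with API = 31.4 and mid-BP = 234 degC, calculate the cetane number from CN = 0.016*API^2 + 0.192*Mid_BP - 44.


CN = 0.016 * 31.4^2 + 0.192 * 234 - 44
CN = 15.77536 + 44.928 - 44 = 16.70336

16.70336


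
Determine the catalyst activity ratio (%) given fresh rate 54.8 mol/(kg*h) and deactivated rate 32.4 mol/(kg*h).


Activity (%) = (rate_used / rate_fresh) * 100
rate_used = 32.4, rate_fresh = 54.8
= (32.4 / 54.8) * 100
= 0.5912 * 100 = 59.12

59.12 %


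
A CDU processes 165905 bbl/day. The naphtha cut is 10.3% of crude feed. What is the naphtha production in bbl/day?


Crude throughput = 165905 bbl/day
Fraction yield = 10.3%
yield = throughput * fraction / 100
yield = 165905 * 10.3 / 100 = 17088.215

17088.215 bbl/day


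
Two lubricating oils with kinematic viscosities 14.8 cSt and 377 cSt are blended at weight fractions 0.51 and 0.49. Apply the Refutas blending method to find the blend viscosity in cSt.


Refutas method: VBN_i = 14.534*ln(ln(visc_i + 0.8)) + 10.975, blended linearly by mass fraction; since VBN is linear in VBI_i = ln(ln(visc_i + 0.8)) and the fractions sum to 1, blend VBI directly: visc = exp(exp(VBI_blend)) - 0.8
VBI_1 = ln(ln(14.8 + 0.8)) = 1.01061
VBI_2 = ln(ln(377 + 0.8)) = 1.78076
VBI_blend = 0.51 * 1.01061 + 0.49 * 1.78076 = 1.38798
visc_blend = exp(exp(1.38798)) - 0.8 = 54.17

54.17 cSt


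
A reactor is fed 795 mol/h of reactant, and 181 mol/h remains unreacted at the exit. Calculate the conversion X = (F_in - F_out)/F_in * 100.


X = (F_in - F_out) / F_in * 100
Moles reacted = 795 - 181 = 614
X = 614 / 795 * 100
= 0.7723 * 100
= 77.23 %

77.23 %


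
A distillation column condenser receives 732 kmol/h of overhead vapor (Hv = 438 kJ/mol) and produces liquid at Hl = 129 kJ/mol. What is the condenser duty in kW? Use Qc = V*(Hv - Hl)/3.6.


Qc = 732 * (438 - 129) / 3.6 = 732 * 309 / 3.6 = 62830

62830 kW


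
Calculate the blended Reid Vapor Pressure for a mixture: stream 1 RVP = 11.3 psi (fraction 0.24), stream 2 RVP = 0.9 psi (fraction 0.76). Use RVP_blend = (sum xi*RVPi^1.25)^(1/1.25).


Chevron index: RVP_blend = (sum xi*RVPi^1.25)^(1/1.25)
RVP^1.25 terms: 0.24 * 11.3^1.25 + 0.76 * 0.9^1.25 = 5.63854
RVP_blend = 5.63854^(1/1.25) = 3.990

3.990 psi


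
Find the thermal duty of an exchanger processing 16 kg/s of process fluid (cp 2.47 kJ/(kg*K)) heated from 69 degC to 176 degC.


Q = m_dot * cp * delta_T
delta_T = 176 - 69 = 107 K
Q = 16 * 2.47 * 107
= 39.52 * 107
= 4228.64 kW

4228.64 kW


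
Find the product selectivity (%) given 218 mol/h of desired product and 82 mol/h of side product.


Selectivity = desired / (desired + undesired) * 100
Total products = 218 + 82 = 300 mol/h
S = 218 / 300 * 100
= 0.7267 * 100
= 72.67 %

72.67 %


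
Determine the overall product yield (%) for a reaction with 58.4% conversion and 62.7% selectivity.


Overall yield = conversion (%) * selectivity (%) / 100
Conversion = 58.4%, Selectivity = 62.7%
Y = 58.4 * 62.7 / 100
= 36.6168 %

36.6168 %


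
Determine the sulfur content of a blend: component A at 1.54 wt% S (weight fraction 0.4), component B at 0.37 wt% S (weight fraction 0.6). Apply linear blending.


Linear sulfur blending: S_blend = x1*S1 + x2*S2
Contribution 1: 0.4 * 1.54 = 0.616 wt%
Contribution 2: 0.6 * 0.37 = 0.222 wt%
S_blend = 0.616 + 0.222 = 0.838

0.838 wt%


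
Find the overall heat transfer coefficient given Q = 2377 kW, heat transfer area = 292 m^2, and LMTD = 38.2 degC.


From Q = U*A*LMTD, U = Q / (A * LMTD)
U = 2377 / (292 * 38.2) = 2377 / 11154.4 = 0.2131

0.2131 kW/(m^2*K)


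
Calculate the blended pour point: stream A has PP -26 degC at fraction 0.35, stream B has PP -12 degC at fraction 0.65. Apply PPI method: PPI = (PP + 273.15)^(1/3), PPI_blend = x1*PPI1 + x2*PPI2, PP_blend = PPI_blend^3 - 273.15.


PPI_1 = (-26 + 273.15)^(1/3) = 6.275575
PPI_2 = (-12 + 273.15)^(1/3) = 6.391901
PPI_blend = 0.35 * 6.275575 + 0.65 * 6.391901 = 6.351187
PP_blend = 6.351187^3 - 273.15 = 256.1915 - 273.15 = -16.96

-16.96 degC


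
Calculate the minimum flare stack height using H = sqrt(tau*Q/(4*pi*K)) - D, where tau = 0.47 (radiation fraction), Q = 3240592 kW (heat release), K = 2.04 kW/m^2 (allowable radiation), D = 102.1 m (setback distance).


tau*Q/(4*pi*K) = 0.47 * 3240592 / (4 * pi * 2.04) = 59413.1
sqrt(59413.1) = 243.748
H = 243.748 - 102.1 = 141.6

141.6 m


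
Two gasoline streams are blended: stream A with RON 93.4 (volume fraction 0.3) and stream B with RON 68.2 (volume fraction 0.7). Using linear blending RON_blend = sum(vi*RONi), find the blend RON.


Linear blending: RON_blend = sum(vi * RONi)
Contribution 1: 0.3 * 93.4 = 28.02
Contribution 2: 0.7 * 68.2 = 47.74
RON_blend = 28.02 + 47.74 = 75.76

75.76


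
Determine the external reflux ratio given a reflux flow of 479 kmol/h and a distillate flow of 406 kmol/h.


Reflux ratio definition: R = L / D (liquid returned / distillate withdrawn)
L = 479 kmol/h, D = 406 kmol/h
R = 479 / 406 = 1.180

1.180


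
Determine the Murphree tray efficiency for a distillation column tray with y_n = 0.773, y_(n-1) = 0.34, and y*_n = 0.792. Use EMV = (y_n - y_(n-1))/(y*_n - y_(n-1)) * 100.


Murphree vapor efficiency: EMV = (y_n - y_(n-1)) / (y*_n - y_(n-1)) * 100
EMV = (0.773 - 0.34) / (0.792 - 0.34) * 100 = 0.433 / 0.452 * 100 = 95.80

95.80 %


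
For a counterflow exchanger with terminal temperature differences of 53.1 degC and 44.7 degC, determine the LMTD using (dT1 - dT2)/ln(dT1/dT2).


LMTD = (dT1 - dT2) / ln(dT1/dT2)
= (53.1 - 44.7) / ln(53.1 / 44.7) = 8.4 / 0.172203 = 48.78

48.78 degC


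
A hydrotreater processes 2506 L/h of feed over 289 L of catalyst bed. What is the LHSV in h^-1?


LHSV = volumetric feed rate / catalyst volume
= 2506 L/h / 289 L
= 8.671 h^-1

8.671 h^-1


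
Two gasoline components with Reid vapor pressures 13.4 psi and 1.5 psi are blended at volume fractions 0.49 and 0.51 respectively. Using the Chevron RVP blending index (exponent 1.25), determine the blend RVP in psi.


Chevron index: RVP_blend = (sum xi*RVPi^1.25)^(1/1.25)
RVP^1.25 terms: 0.49 * 13.4^1.25 + 0.51 * 1.5^1.25 = 13.4091
RVP_blend = 13.4091^(1/1.25) = 7.978

7.978 psi


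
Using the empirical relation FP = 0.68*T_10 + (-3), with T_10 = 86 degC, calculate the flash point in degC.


FP = 0.68 * 86 + (-3) = 55.48

55.48 degC


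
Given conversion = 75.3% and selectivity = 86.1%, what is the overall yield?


Overall yield = conversion (%) * selectivity (%) / 100
Conversion = 75.3%, Selectivity = 86.1%
Y = 75.3 * 86.1 / 100
= 64.8333 %

64.8333 %


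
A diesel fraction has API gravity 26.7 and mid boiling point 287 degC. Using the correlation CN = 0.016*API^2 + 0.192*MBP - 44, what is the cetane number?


CN = 0.016 * 26.7^2 + 0.192 * 287 - 44
CN = 11.40624 + 55.104 - 44 = 22.51024

22.51024


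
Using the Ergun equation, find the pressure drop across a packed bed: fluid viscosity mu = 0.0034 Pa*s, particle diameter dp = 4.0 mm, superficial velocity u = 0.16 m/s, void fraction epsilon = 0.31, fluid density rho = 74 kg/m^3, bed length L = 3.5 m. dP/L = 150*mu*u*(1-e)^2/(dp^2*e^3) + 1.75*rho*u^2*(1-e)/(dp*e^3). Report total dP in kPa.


dp = 4.0 mm = 0.004 m
Viscous term = 150*0.0034*0.16*(1-0.31)^2 / (0.004^2*0.31^3) = 81504.8
Inertial term = 1.75*74*0.16^2*(1-0.31) / (0.004*0.31^3) = 19196.1
dP/L = 81504.8 + 19196.1 = 100701 Pa/m
dP = 100701 * 3.5 / 1000 = 352.5 kPa

352.5 kPa


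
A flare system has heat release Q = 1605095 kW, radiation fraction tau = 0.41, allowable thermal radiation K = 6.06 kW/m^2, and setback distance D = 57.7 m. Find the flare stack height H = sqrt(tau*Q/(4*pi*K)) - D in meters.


tau*Q/(4*pi*K) = 0.41 * 1605095 / (4 * pi * 6.06) = 8641.76
sqrt(8641.76) = 92.9611
H = 92.9611 - 57.7 = 35.26

35.26 m


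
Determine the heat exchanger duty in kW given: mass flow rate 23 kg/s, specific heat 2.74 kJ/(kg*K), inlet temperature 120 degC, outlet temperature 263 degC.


Q = m_dot * cp * delta_T
delta_T = 263 - 120 = 143 K
Q = 23 * 2.74 * 143
= 63.02 * 143
= 9011.86 kW

9011.86 kW


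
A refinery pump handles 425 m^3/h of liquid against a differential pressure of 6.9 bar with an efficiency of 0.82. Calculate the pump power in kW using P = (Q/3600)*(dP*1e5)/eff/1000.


Q = 425 / 3600 = 0.118056 m^3/s
P = 0.118056 * (6.9 * 1e5) / 0.82 / 1000 = 99.34

99.34 kW


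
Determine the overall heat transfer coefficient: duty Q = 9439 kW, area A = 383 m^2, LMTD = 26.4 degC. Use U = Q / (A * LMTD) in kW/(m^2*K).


From Q = U*A*LMTD, U = Q / (A * LMTD)
U = 9439 / (383 * 26.4) = 9439 / 10111.2 = 0.9335

0.9335 kW/(m^2*K)


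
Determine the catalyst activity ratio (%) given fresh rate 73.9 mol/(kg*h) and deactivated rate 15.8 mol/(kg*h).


Activity (%) = (rate_used / rate_fresh) * 100
rate_used = 15.8, rate_fresh = 73.9
= (15.8 / 73.9) * 100
= 0.2138 * 100 = 21.38

21.38 %


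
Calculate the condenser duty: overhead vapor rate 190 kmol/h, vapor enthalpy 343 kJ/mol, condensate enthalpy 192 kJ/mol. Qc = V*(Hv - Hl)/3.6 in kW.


Qc = 190 * (343 - 192) / 3.6 = 190 * 151 / 3.6 = 7969

7969 kW


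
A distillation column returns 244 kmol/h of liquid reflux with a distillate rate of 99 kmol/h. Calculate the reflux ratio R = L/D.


Reflux ratio definition: R = L / D (liquid returned / distillate withdrawn)
L = 244 kmol/h, D = 99 kmol/h
R = 244 / 99 = 2.465

2.465


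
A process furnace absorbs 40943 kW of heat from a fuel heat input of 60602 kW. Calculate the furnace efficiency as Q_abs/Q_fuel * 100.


Furnace efficiency = Q_absorbed / Q_fuel * 100
= 40943 / 60602 * 100 = 67.56

67.56 %


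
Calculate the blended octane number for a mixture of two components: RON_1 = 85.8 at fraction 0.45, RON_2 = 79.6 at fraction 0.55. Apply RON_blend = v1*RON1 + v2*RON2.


Linear blending: RON_blend = sum(vi * RONi)
Contribution 1: 0.45 * 85.8 = 38.61
Contribution 2: 0.55 * 79.6 = 43.78
RON_blend = 38.61 + 43.78 = 82.39

82.39


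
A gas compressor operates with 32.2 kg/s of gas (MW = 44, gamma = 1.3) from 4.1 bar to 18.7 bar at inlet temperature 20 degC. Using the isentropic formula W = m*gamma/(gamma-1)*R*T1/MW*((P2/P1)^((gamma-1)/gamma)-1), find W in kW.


Isentropic work: W = m*(gamma/(gamma-1))*(R*T1/MW)*((P2/P1)^((gamma-1)/gamma) - 1)
T1 = 20 + 273.15 = 293.15 K
Pressure ratio = 18.7 / 4.1 = 4.56098
Exponent = (1.3 - 1)/1.3 = 0.230769
(P2/P1)^exp - 1 = 4.56098^0.230769 - 1 = 0.419352
W = 32.2 * 1.3 / 0.3 * 8.314 * 293.15 / 44 * 0.419352 = 3241

3241 kW


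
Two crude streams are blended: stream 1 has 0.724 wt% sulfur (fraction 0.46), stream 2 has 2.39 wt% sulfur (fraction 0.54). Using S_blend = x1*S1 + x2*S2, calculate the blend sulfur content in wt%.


Linear sulfur blending: S_blend = x1*S1 + x2*S2
Contribution 1: 0.46 * 0.724 = 0.33304 wt%
Contribution 2: 0.54 * 2.39 = 1.2906 wt%
S_blend = 0.33304 + 1.2906 = 1.62364

1.62364 wt%


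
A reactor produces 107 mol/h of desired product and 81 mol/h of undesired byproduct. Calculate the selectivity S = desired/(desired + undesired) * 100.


Selectivity = desired / (desired + undesired) * 100
Total products = 107 + 81 = 188 mol/h
S = 107 / 188 * 100
= 0.5691 * 100
= 56.91 %

56.91 %


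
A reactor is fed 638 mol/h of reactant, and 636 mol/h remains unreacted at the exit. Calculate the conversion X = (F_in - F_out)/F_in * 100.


X = (F_in - F_out) / F_in * 100
Moles reacted = 638 - 636 = 2
X = 2 / 638 * 100
= 0.003135 * 100
= 0.3135 %

0.3135 %


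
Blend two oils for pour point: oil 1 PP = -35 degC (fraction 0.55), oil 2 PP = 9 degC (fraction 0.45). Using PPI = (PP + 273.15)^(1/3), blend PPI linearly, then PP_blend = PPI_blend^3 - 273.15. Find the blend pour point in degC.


PPI_1 = (-35 + 273.15)^(1/3) = 6.198456
PPI_2 = (9 + 273.15)^(1/3) = 6.558835
PPI_blend = 0.55 * 6.198456 + 0.45 * 6.558835 = 6.360627
PP_blend = 6.360627^3 - 273.15 = 257.3355 - 273.15 = -15.81

-15.81 degC


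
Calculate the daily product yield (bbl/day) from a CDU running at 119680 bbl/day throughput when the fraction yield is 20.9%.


Crude throughput = 119680 bbl/day
Fraction yield = 20.9%
yield = throughput * fraction / 100
yield = 119680 * 20.9 / 100 = 25013.12

25013.12 bbl/day


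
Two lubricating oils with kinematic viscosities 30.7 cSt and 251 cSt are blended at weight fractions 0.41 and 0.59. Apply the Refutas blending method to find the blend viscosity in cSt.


Refutas method: VBN_i = 14.534*ln(ln(visc_i + 0.8)) + 10.975, blended linearly by mass fraction; since VBN is linear in VBI_i = ln(ln(visc_i + 0.8)) and the fractions sum to 1, blend VBI directly: visc = exp(exp(VBI_blend)) - 0.8
VBI_1 = ln(ln(30.7 + 0.8)) = 1.23837
VBI_2 = ln(ln(251 + 0.8)) = 1.70994
VBI_blend = 0.41 * 1.23837 + 0.59 * 1.70994 = 1.5166
visc_blend = exp(exp(1.5166)) - 0.8 = 94.47

94.47 cSt


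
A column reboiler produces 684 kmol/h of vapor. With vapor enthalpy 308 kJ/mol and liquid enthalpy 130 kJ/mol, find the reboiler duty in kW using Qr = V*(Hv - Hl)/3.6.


Qr = 684 * (308 - 130) / 3.6 = 684 * 178 / 3.6 = 33820

33820 kW


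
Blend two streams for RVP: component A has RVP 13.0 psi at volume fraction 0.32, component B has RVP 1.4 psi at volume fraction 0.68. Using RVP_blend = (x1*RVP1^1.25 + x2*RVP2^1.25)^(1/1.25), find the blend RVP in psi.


Chevron index: RVP_blend = (sum xi*RVPi^1.25)^(1/1.25)
RVP^1.25 terms: 0.32 * 13.0^1.25 + 0.68 * 1.4^1.25 = 8.93467
RVP_blend = 8.93467^(1/1.25) = 5.766

5.766 psi


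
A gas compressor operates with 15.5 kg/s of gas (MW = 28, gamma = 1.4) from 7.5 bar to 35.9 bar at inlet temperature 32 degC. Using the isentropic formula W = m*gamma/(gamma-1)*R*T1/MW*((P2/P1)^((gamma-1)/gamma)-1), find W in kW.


Isentropic work: W = m*(gamma/(gamma-1))*(R*T1/MW)*((P2/P1)^((gamma-1)/gamma) - 1)
T1 = 32 + 273.15 = 305.15 K
Pressure ratio = 35.9 / 7.5 = 4.78667
Exponent = (1.4 - 1)/1.4 = 0.285714
(P2/P1)^exp - 1 = 4.78667^0.285714 - 1 = 0.56421
W = 15.5 * 1.4 / 0.4 * 8.314 * 305.15 / 28 * 0.56421 = 2773

2773 kW


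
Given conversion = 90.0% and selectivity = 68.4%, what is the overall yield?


Overall yield = conversion (%) * selectivity (%) / 100
Conversion = 90.0%, Selectivity = 68.4%
Y = 90.0 * 68.4 / 100
= 61.56 %

61.56 %


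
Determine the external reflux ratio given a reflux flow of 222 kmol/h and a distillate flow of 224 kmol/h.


Reflux ratio definition: R = L / D (liquid returned / distillate withdrawn)
L = 222 kmol/h, D = 224 kmol/h
R = 222 / 224 = 0.9911

0.9911


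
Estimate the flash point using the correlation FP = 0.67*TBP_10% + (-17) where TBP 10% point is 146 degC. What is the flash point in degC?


FP = 0.67 * 146 + (-17) = 80.82

80.82 degC


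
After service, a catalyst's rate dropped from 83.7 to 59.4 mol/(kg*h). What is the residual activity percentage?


Activity (%) = (rate_used / rate_fresh) * 100
rate_used = 59.4, rate_fresh = 83.7
= (59.4 / 83.7) * 100
= 0.7097 * 100 = 70.97

70.97 %


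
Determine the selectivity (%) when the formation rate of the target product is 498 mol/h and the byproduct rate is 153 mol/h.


Selectivity = desired / (desired + undesired) * 100
Total products = 498 + 153 = 651 mol/h
S = 498 / 651 * 100
= 0.7650 * 100
= 76.50 %

76.50 %


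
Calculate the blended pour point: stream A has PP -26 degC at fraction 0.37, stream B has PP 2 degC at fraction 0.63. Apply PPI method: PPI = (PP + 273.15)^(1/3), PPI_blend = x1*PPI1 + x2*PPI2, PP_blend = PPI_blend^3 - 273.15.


PPI_1 = (-26 + 273.15)^(1/3) = 6.275575
PPI_2 = (2 + 273.15)^(1/3) = 6.504139
PPI_blend = 0.37 * 6.275575 + 0.63 * 6.504139 = 6.41957
PP_blend = 6.41957^3 - 273.15 = 264.5561 - 273.15 = -8.59

-8.59 degC


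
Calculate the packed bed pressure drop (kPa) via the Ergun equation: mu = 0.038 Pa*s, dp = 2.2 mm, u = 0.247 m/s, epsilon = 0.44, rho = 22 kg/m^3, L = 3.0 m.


dp = 2.2 mm = 0.0022 m
Viscous term = 150*0.038*0.247*(1-0.44)^2 / (0.0022^2*0.44^3) = 1070890
Inertial term = 1.75*22*0.247^2*(1-0.44) / (0.0022*0.44^3) = 7018.79
dP/L = 1070890 + 7018.79 = 1077910 Pa/m
dP = 1077910 * 3.0 / 1000 = 3234 kPa

3234 kPa


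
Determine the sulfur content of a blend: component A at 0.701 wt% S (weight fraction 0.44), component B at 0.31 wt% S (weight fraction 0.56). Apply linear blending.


Linear sulfur blending: S_blend = x1*S1 + x2*S2
Contribution 1: 0.44 * 0.701 = 0.30844 wt%
Contribution 2: 0.56 * 0.31 = 0.1736 wt%
S_blend = 0.30844 + 0.1736 = 0.48204

0.48204 wt%


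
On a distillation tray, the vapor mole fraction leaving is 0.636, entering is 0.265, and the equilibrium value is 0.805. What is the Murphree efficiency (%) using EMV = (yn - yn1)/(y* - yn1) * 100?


Murphree vapor efficiency: EMV = (y_n - y_(n-1)) / (y*_n - y_(n-1)) * 100
EMV = (0.636 - 0.265) / (0.805 - 0.265) * 100 = 0.371 / 0.54 * 100 = 68.70

68.70 %


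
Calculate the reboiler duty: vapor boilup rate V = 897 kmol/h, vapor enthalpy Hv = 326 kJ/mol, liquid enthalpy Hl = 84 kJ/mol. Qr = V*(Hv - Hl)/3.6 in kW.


Qr = 897 * (326 - 84) / 3.6 = 897 * 242 / 3.6 = 60300

60300 kW


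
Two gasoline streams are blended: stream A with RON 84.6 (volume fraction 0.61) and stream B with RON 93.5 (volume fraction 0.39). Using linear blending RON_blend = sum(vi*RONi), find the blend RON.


Linear blending: RON_blend = sum(vi * RONi)
Contribution 1: 0.61 * 84.6 = 51.606
Contribution 2: 0.39 * 93.5 = 36.465
RON_blend = 51.606 + 36.465 = 88.071

88.071


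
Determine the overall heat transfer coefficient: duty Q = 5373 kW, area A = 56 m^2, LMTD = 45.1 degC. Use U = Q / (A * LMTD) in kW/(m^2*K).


From Q = U*A*LMTD, U = Q / (A * LMTD)
U = 5373 / (56 * 45.1) = 5373 / 2525.6 = 2.127

2.127 kW/(m^2*K)


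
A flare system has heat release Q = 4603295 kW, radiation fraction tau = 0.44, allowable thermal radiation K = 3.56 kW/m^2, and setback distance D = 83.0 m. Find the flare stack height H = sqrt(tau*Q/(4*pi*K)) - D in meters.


tau*Q/(4*pi*K) = 0.44 * 4603295 / (4 * pi * 3.56) = 45275.3
sqrt(45275.3) = 212.78
H = 212.78 - 83.0 = 129.8

129.8 m


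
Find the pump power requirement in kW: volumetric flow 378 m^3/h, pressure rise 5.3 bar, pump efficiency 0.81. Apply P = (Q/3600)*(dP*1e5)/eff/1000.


Q = 378 / 3600 = 0.105 m^3/s
P = 0.105 * (5.3 * 1e5) / 0.81 / 1000 = 68.70

68.70 kW


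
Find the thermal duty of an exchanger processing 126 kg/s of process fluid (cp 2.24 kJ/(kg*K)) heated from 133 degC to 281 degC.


Q = m_dot * cp * delta_T
delta_T = 281 - 133 = 148 K
Q = 126 * 2.24 * 148
= 282.24 * 148
= 41771.52 kW

41771.52 kW


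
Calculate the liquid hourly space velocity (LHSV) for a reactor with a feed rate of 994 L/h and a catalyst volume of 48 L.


LHSV = volumetric feed rate / catalyst volume
= 994 L/h / 48 L
= 20.71 h^-1

20.71 h^-1


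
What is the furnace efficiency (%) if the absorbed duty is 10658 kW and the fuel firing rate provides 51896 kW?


Furnace efficiency = Q_absorbed / Q_fuel * 100
= 10658 / 51896 * 100 = 20.54

20.54 %


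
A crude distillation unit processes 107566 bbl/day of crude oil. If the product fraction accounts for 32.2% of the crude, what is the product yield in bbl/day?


Crude throughput = 107566 bbl/day
Fraction yield = 32.2%
yield = throughput * fraction / 100
yield = 107566 * 32.2 / 100 = 34636.252

34636.252 bbl/day


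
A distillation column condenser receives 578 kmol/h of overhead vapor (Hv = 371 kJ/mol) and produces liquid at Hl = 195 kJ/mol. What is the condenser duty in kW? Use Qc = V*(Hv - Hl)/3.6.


Qc = 578 * (371 - 195) / 3.6 = 578 * 176 / 3.6 = 28260

28260 kW


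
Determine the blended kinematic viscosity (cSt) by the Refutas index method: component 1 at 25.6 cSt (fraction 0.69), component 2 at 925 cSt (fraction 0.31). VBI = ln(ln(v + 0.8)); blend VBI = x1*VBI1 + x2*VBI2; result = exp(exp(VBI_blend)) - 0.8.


Refutas method: VBN_i = 14.534*ln(ln(visc_i + 0.8)) + 10.975, blended linearly by mass fraction; since VBN is linear in VBI_i = ln(ln(visc_i + 0.8)) and the fractions sum to 1, blend VBI directly: visc = exp(exp(VBI_blend)) - 0.8
VBI_1 = ln(ln(25.6 + 0.8)) = 1.18582
VBI_2 = ln(ln(925 + 0.8)) = 1.92142
VBI_blend = 0.69 * 1.18582 + 0.31 * 1.92142 = 1.41386
visc_blend = exp(exp(1.41386)) - 0.8 = 60.26

60.26 cSt


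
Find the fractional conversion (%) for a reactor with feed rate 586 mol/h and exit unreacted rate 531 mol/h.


X = (F_in - F_out) / F_in * 100
Moles reacted = 586 - 531 = 55
X = 55 / 586 * 100
= 0.09386 * 100
= 9.386 %

9.386 %


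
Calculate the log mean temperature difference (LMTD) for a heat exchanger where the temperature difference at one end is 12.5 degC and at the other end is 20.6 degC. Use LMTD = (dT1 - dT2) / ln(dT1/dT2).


LMTD = (dT1 - dT2) / ln(dT1/dT2)
= (12.5 - 20.6) / ln(12.5 / 20.6) = -8.1 / -0.499562 = 16.21

16.21 degC


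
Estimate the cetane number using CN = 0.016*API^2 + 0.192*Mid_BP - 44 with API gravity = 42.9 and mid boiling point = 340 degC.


CN = 0.016 * 42.9^2 + 0.192 * 340 - 44
CN = 29.44656 + 65.28 - 44 = 50.72656

50.72656


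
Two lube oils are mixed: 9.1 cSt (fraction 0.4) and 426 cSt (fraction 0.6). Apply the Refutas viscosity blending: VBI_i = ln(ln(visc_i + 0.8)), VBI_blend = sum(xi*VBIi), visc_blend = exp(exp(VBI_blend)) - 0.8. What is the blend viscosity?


Refutas method: VBN_i = 14.534*ln(ln(visc_i + 0.8)) + 10.975, blended linearly by mass fraction; since VBN is linear in VBI_i = ln(ln(visc_i + 0.8)) and the fractions sum to 1, blend VBI directly: visc = exp(exp(VBI_blend)) - 0.8
VBI_1 = ln(ln(9.1 + 0.8)) = 0.829658
VBI_2 = ln(ln(426 + 0.8)) = 1.8011
VBI_blend = 0.4 * 0.829658 + 0.6 * 1.8011 = 1.41252
visc_blend = exp(exp(1.41252)) - 0.8 = 59.92

59.92 cSt


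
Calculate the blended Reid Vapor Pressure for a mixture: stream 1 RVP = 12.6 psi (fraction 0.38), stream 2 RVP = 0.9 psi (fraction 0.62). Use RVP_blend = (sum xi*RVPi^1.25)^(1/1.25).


Chevron index: RVP_blend = (sum xi*RVPi^1.25)^(1/1.25)
RVP^1.25 terms: 0.38 * 12.6^1.25 + 0.62 * 0.9^1.25 = 9.56433
RVP_blend = 9.56433^(1/1.25) = 6.089

6.089 psi


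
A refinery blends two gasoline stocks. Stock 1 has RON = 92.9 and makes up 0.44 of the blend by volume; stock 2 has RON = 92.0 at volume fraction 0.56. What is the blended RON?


Linear blending: RON_blend = sum(vi * RONi)
Contribution 1: 0.44 * 92.9 = 40.876
Contribution 2: 0.56 * 92.0 = 51.52
RON_blend = 40.876 + 51.52 = 92.396

92.396


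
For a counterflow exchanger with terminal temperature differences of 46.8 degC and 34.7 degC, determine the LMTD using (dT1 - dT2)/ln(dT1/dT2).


LMTD = (dT1 - dT2) / ln(dT1/dT2)
= (46.8 - 34.7) / ln(46.8 / 34.7) = 12.1 / 0.299144 = 40.45

40.45 degC


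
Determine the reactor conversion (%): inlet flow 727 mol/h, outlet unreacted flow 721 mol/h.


X = (F_in - F_out) / F_in * 100
Moles reacted = 727 - 721 = 6
X = 6 / 727 * 100
= 0.008253 * 100
= 0.8253 %

0.8253 %


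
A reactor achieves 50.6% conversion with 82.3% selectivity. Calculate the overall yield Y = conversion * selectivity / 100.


Overall yield = conversion (%) * selectivity (%) / 100
Conversion = 50.6%, Selectivity = 82.3%
Y = 50.6 * 82.3 / 100
= 41.6438 %

41.6438 %


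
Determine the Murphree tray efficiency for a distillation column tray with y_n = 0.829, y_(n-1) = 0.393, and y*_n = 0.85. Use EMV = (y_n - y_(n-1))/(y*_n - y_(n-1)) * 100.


Murphree vapor efficiency: EMV = (y_n - y_(n-1)) / (y*_n - y_(n-1)) * 100
EMV = (0.829 - 0.393) / (0.85 - 0.393) * 100 = 0.436 / 0.457 * 100 = 95.40

95.40 %


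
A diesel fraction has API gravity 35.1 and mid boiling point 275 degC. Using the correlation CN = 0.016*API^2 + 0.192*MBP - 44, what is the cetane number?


CN = 0.016 * 35.1^2 + 0.192 * 275 - 44
CN = 19.71216 + 52.8 - 44 = 28.51216

28.51216


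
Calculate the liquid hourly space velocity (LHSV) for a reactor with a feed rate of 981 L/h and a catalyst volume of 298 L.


LHSV = volumetric feed rate / catalyst volume
= 981 L/h / 298 L
= 3.292 h^-1

3.292 h^-1


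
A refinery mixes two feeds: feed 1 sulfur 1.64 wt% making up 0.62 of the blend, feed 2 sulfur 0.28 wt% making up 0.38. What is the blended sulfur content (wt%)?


Linear sulfur blending: S_blend = x1*S1 + x2*S2
Contribution 1: 0.62 * 1.64 = 1.0168 wt%
Contribution 2: 0.38 * 0.28 = 0.1064 wt%
S_blend = 1.0168 + 0.1064 = 1.1232

1.1232 wt%


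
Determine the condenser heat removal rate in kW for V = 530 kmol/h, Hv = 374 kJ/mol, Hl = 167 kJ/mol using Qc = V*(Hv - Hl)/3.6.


Qc = 530 * (374 - 167) / 3.6 = 530 * 207 / 3.6 = 30480

30480 kW


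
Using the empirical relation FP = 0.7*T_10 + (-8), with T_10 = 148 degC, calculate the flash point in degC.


FP = 0.7 * 148 + (-8) = 95.6

95.6 degC


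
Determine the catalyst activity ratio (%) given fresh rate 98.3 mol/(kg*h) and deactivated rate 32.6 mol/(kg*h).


Activity (%) = (rate_used / rate_fresh) * 100
rate_used = 32.6, rate_fresh = 98.3
= (32.6 / 98.3) * 100
= 0.3316 * 100 = 33.16

33.16 %


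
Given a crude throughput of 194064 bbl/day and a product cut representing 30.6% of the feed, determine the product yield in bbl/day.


Crude throughput = 194064 bbl/day
Fraction yield = 30.6%
yield = throughput * fraction / 100
yield = 194064 * 30.6 / 100 = 59383.584

59383.584 bbl/day


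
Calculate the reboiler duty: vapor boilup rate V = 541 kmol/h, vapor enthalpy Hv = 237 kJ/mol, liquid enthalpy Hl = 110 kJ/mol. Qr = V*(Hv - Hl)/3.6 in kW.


Qr = 541 * (237 - 110) / 3.6 = 541 * 127 / 3.6 = 19090

19090 kW


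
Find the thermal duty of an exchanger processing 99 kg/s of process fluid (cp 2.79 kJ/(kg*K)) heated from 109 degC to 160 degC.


Q = m_dot * cp * delta_T
delta_T = 160 - 109 = 51 K
Q = 99 * 2.79 * 51
= 276.21 * 51
= 14086.71 kW

14086.71 kW


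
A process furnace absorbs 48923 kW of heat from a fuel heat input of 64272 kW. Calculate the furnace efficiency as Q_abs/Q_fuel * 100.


Furnace efficiency = Q_absorbed / Q_fuel * 100
= 48923 / 64272 * 100 = 76.12

76.12 %


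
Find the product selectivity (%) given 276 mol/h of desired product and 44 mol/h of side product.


Selectivity = desired / (desired + undesired) * 100
Total products = 276 + 44 = 320 mol/h
S = 276 / 320 * 100
= 0.8625 * 100
= 86.25 %

86.25 %


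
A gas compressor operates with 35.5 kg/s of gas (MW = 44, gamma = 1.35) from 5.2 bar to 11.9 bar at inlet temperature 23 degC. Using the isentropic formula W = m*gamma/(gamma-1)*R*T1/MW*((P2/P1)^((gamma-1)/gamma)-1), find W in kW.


Isentropic work: W = m*(gamma/(gamma-1))*(R*T1/MW)*((P2/P1)^((gamma-1)/gamma) - 1)
T1 = 23 + 273.15 = 296.15 K
Pressure ratio = 11.9 / 5.2 = 2.28846
Exponent = (1.35 - 1)/1.35 = 0.259259
(P2/P1)^exp - 1 = 2.28846^0.259259 - 1 = 0.23941
W = 35.5 * 1.35 / 0.35 * 8.314 * 296.15 / 44 * 0.23941 = 1834

1834 kW
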